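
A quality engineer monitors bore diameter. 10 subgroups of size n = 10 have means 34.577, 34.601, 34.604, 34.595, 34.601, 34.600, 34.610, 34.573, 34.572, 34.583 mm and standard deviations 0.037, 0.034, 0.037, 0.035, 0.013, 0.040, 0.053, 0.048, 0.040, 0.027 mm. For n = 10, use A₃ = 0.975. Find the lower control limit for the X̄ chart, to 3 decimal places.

X̄̄ = (34.577 + 34.601 + 34.604 + 34.595 + 34.601 + 34.600 + 34.610 + 34.573 + 34.572 + 34.583) / 10 = 34.5916
s̄ = (0.037 + 0.034 + 0.037 + 0.035 + 0.013 + 0.040 + 0.053 + 0.048 + 0.040 + 0.027) / 10 = 0.0364
LCL = X̄̄ − A₃·s̄ = 34.5916 − 0.975 × 0.0364 = 34.5561

34.556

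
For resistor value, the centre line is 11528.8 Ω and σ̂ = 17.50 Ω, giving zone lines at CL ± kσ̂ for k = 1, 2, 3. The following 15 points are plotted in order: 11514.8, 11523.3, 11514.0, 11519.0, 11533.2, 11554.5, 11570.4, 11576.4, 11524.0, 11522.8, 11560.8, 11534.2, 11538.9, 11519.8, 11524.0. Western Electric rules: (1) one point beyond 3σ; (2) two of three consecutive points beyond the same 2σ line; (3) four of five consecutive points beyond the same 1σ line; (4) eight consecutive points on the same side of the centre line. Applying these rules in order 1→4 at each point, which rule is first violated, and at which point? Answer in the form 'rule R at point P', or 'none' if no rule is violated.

rule 2 at point 8

Zone of each point (C = within 1σ̂, B = 1σ̂–2σ̂, A = 2σ̂–3σ̂, * = beyond 3σ̂; sign = side of CL): 1:-C, 2:-C, 3:-C, 4:-C, 5:+C, 6:+B, 7:+A, 8:+A, 9:-C, 10:-C, 11:+B, 12:+C, 13:+C, 14:-C, 15:-C
Rule 2 (two of three consecutive points beyond the same 2σ limit) is satisfied at point 8.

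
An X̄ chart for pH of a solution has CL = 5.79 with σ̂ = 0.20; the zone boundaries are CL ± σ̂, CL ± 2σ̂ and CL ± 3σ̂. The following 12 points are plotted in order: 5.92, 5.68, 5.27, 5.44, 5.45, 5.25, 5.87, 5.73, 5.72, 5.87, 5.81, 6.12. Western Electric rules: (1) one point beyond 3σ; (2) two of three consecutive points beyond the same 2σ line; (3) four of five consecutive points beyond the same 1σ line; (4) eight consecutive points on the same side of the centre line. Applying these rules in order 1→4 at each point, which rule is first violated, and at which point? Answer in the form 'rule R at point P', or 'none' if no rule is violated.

rule 3 at point 6

Zone of each point (C = within 1σ̂, B = 1σ̂–2σ̂, A = 2σ̂–3σ̂, * = beyond 3σ̂; sign = side of CL): 1:+C, 2:-C, 3:-A, 4:-B, 5:-B, 6:-A, 7:+C, 8:-C, 9:-C, 10:+C, 11:+C, 12:+B
Rule 3 (four of five consecutive points beyond the same 1σ limit) is satisfied at point 6.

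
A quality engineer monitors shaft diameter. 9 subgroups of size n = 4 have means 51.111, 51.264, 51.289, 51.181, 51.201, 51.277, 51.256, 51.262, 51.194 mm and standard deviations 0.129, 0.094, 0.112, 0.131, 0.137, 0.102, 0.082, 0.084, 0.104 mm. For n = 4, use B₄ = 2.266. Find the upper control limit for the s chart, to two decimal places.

s̄ = (0.129 + 0.094 + 0.112 + 0.131 + 0.137 + 0.102 + 0.082 + 0.084 + 0.104) / 9 = 0.1083
UCL_s = B₄·s̄ = 2.266 × 0.1083 = 0.2455

0.25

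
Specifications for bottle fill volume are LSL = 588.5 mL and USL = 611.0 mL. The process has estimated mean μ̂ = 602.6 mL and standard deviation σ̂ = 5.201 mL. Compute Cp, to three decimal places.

Cp = (USL − LSL) / (6σ̂) = (611.0 − 588.5) / (6 × 5.201) = 22.5000 / 31.2060 = 0.7210

0.721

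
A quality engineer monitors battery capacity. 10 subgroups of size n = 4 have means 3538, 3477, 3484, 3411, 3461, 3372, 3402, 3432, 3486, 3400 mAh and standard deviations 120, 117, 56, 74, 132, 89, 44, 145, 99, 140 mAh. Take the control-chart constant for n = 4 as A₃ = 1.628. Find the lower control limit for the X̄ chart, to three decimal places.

X̄̄ = (3538 + 3477 + 3484 + 3411 + 3461 + 3372 + 3402 + 3432 + 3486 + 3400) / 10 = 3446.3000
s̄ = (120 + 117 + 56 + 74 + 132 + 89 + 44 + 145 + 99 + 140) / 10 = 101.6000
LCL = X̄̄ − A₃·s̄ = 3446.3000 − 1.628 × 101.6000 = 3280.8952

3280.895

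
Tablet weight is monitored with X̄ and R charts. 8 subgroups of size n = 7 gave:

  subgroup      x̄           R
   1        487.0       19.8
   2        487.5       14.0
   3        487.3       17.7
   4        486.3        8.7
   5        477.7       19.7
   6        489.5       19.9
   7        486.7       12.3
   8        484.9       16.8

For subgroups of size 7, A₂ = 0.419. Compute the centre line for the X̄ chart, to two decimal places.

X̄̄ = (487.0 + 487.5 + 487.3 + 486.3 + 477.7 + 489.5 + 486.7 + 484.9) / 8 = 3886.9000 / 8 = 485.8625
CL = X̄̄ = 485.8625

485.86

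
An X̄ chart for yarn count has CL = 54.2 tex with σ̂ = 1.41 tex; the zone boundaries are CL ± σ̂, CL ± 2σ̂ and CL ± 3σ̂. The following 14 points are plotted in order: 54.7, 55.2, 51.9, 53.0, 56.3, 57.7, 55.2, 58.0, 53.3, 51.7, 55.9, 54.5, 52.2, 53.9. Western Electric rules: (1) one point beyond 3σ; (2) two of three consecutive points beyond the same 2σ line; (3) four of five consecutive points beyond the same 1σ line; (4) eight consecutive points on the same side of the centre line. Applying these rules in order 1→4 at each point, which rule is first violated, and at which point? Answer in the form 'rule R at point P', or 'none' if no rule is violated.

Zone of each point (C = within 1σ̂, B = 1σ̂–2σ̂, A = 2σ̂–3σ̂, * = beyond 3σ̂; sign = side of CL): 1:+C, 2:+C, 3:-B, 4:-C, 5:+B, 6:+A, 7:+C, 8:+A, 9:-C, 10:-B, 11:+B, 12:+C, 13:-B, 14:-C
Rule 2 (two of three consecutive points beyond the same 2σ limit) is satisfied at point 8.

rule 2 at point 8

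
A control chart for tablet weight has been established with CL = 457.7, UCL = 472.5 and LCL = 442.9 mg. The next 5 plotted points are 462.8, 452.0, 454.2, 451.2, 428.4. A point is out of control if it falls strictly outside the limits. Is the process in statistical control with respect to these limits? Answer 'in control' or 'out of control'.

Compare each point to [442.9, 472.5]: sample 5 = 428.4 < LCL.

out of control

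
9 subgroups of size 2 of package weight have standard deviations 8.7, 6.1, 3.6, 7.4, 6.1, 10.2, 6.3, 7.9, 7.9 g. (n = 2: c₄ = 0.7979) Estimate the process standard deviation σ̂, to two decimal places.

s̄ = (8.7 + 6.1 + 3.6 + 7.4 + 6.1 + 10.2 + 6.3 + 7.9 + 7.9) / 9 = 7.1333
σ̂ = s̄ / c₄ = 7.1333 / 0.7979 = 8.9401

8.94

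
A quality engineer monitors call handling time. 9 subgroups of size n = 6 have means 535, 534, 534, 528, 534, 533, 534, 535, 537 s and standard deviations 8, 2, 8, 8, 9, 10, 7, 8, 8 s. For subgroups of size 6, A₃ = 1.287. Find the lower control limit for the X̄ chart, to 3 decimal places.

524.054

X̄̄ = (535 + 534 + 534 + 528 + 534 + 533 + 534 + 535 + 537) / 9 = 533.7778
s̄ = (8 + 2 + 8 + 8 + 9 + 10 + 7 + 8 + 8) / 9 = 7.5556
LCL = X̄̄ − A₃·s̄ = 533.7778 − 1.287 × 7.5556 = 524.0538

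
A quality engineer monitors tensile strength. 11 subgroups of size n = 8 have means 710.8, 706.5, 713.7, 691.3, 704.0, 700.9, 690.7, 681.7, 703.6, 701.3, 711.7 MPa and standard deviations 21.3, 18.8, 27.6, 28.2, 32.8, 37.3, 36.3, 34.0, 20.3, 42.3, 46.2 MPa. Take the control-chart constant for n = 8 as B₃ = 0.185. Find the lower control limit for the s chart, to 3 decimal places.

s̄ = (21.3 + 18.8 + 27.6 + 28.2 + 32.8 + 37.3 + 36.3 + 34.0 + 20.3 + 42.3 + 46.2) / 11 = 31.3727
LCL_s = B₃·s̄ = 0.185 × 31.3727 = 5.8040

5.804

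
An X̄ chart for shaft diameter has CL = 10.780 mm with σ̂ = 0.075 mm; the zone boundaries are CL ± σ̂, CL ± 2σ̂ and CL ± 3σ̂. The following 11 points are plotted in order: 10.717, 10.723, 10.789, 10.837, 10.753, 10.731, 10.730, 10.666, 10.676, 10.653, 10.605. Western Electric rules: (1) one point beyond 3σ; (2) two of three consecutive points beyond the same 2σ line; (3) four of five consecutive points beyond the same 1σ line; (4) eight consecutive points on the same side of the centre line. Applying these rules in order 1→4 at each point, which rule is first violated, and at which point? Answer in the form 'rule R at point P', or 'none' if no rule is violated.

rule 3 at point 11

Zone of each point (C = within 1σ̂, B = 1σ̂–2σ̂, A = 2σ̂–3σ̂, * = beyond 3σ̂; sign = side of CL): 1:-C, 2:-C, 3:+C, 4:+C, 5:-C, 6:-C, 7:-C, 8:-B, 9:-B, 10:-B, 11:-A
Rule 3 (four of five consecutive points beyond the same 1σ limit) is satisfied at point 11.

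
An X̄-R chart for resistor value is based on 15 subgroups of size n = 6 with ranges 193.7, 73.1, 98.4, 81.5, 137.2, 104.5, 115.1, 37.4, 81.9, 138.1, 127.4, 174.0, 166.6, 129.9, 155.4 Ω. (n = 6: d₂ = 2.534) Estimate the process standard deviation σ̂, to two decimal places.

47.73

R̄ = (193.7 + 73.1 + 98.4 + 81.5 + 137.2 + 104.5 + 115.1 + 37.4 + 81.9 + 138.1 + 127.4 + 174.0 + 166.6 + 129.9 + 155.4) / 15 = 120.9467
σ̂ = R̄ / d₂ = 120.9467 / 2.534 = 47.7295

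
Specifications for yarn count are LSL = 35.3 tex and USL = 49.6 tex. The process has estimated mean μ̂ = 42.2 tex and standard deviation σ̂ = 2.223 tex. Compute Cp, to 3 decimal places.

Cp = (USL − LSL) / (6σ̂) = (49.6 − 35.3) / (6 × 2.223) = 14.3000 / 13.3380 = 1.0721

1.072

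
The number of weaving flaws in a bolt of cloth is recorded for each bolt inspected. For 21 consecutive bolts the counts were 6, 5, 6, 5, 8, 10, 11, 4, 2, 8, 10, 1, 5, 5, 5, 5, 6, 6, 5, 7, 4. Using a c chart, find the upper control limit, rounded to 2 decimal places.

13.19

c̄ = (6 + 5 + 6 + 5 + 8 + 10 + 11 + 4 + 2 + 8 + 10 + 1 + 5 + 5 + 5 + 5 + 6 + 6 + 5 + 7 + 4) / 21 = 124 / 21 = 5.9048
UCL = c̄ + 3√c̄ = 5.9048 + 3 × √5.9048 = 5.9048 + 3 × 2.4300 = 13.1947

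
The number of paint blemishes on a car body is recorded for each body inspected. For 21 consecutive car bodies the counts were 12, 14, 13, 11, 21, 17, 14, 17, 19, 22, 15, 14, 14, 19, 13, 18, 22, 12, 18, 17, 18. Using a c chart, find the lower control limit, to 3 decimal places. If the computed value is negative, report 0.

c̄ = (12 + 14 + 13 + 11 + 21 + 17 + 14 + 17 + 19 + 22 + 15 + 14 + 14 + 19 + 13 + 18 + 22 + 12 + 18 + 17 + 18) / 21 = 340 / 21 = 16.1905
LCL = c̄ − 3√c̄ = 16.1905 − 3 × 4.0237 = 4.1193

4.119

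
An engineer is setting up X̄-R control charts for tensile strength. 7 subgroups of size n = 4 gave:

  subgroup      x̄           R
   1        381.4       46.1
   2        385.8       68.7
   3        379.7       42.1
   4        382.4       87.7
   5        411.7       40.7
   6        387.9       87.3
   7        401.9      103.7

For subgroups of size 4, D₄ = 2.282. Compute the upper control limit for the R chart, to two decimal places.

R̄ = (46.1 + 68.7 + 42.1 + 87.7 + 40.7 + 87.3 + 103.7) / 7 = 476.3000 / 7 = 68.0429
UCL_R = D₄·R̄ = 2.282 × 68.0429 = 155.2738

155.27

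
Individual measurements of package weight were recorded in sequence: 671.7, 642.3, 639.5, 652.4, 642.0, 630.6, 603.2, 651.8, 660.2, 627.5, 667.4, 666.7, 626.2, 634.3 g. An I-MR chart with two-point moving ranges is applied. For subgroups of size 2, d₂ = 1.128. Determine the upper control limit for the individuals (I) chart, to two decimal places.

699.88

X̄ = (671.7 + 642.3 + 639.5 + 652.4 + 642.0 + 630.6 + 603.2 + 651.8 + 660.2 + 627.5 + 667.4 + 666.7 + 626.2 + 634.3) / 14 = 643.9857
Moving ranges: 29.4, 2.8, 12.9, 10.4, 11.4, 27.4, 48.6, 8.4, 32.7, 39.9, 0.7, 40.5, 8.1; M̄R̄ = 273.2000 / 13 = 21.0154
UCL = X̄ + 3·M̄R̄/d₂ = 643.9857 + 3 × 21.0154 / 1.128 = 699.8777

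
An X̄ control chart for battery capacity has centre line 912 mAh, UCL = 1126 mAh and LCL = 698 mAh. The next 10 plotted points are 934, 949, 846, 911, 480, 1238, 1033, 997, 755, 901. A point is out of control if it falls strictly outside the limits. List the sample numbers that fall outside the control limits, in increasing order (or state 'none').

5, 6

Compare each point to [698, 1126]: sample 5 = 480 < LCL; sample 6 = 1238 > UCL.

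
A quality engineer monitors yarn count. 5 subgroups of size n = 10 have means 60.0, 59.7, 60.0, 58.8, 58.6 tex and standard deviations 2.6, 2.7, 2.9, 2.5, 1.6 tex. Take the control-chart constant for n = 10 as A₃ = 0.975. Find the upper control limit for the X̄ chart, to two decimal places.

X̄̄ = (60.0 + 59.7 + 60.0 + 58.8 + 58.6) / 5 = 59.4200
s̄ = (2.6 + 2.7 + 2.9 + 2.5 + 1.6) / 5 = 2.4600
UCL = X̄̄ + A₃·s̄ = 59.4200 + 0.975 × 2.4600 = 61.8185

61.82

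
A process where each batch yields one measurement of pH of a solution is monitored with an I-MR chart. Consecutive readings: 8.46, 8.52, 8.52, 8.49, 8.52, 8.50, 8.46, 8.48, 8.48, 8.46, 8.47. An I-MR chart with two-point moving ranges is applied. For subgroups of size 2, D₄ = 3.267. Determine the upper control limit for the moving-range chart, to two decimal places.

Moving ranges: 0.06, 0.00, 0.03, 0.03, 0.02, 0.04, 0.02, 0.00, 0.02, 0.01; M̄R̄ = 0.2300 / 10 = 0.0230
UCL_MR = D₄·M̄R̄ = 3.267 × 0.0230 = 0.0751

0.08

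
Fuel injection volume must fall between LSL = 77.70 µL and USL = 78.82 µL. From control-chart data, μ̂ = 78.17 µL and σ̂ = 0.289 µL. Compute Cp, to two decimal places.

0.65

Cp = (USL − LSL) / (6σ̂) = (78.82 − 77.70) / (6 × 0.289) = 1.1200 / 1.7340 = 0.6459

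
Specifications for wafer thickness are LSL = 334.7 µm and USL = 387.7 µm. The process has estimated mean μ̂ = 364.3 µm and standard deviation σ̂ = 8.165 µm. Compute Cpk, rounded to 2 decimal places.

0.96

Cpu = (USL − μ̂) / (3σ̂) = (387.7 − 364.3) / (3 × 8.165) = 0.9553; Cpl = (μ̂ − LSL) / (3σ̂) = (364.3 − 334.7) / (3 × 8.165) = 1.2084; Cpk = min(Cpu, Cpl) = 0.9553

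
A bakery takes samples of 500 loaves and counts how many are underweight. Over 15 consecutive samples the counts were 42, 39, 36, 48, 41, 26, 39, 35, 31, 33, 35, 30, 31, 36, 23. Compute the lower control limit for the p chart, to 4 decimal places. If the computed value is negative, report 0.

p̄ = Σdᵢ / (k·n) = 525 / (15 × 500) = 0.07000
LCL = p̄ − 3·√(p̄(1−p̄)/n) = 0.07000 − 3 × 0.01141 = 0.03577

0.0358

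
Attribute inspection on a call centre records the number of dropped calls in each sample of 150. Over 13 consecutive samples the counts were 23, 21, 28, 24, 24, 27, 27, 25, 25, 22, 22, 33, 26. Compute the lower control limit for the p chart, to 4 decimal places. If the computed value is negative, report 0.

p̄ = Σdᵢ / (k·n) = 327 / (13 × 150) = 0.16769
LCL = p̄ − 3·√(p̄(1−p̄)/n) = 0.16769 − 3 × 0.03050 = 0.07618

0.0762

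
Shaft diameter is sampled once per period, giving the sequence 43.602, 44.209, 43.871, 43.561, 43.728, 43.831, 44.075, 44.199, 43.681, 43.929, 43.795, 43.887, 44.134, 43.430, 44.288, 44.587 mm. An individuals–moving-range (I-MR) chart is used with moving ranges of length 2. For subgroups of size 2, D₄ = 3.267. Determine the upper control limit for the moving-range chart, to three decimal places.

1.087

Moving ranges: 0.607, 0.338, 0.310, 0.167, 0.103, 0.244, 0.124, 0.518, 0.248, 0.134, 0.092, 0.247, 0.704, 0.858, 0.299; M̄R̄ = 4.9930 / 15 = 0.3329
UCL_MR = D₄·M̄R̄ = 3.267 × 0.3329 = 1.0875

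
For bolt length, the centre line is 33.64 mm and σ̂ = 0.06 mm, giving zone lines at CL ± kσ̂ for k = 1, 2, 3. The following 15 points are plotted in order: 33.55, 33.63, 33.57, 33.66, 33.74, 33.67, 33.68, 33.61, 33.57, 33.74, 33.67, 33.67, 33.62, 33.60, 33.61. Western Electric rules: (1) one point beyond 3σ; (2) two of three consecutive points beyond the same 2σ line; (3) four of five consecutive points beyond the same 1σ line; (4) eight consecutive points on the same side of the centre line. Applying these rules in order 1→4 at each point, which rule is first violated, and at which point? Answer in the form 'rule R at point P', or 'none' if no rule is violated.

Zone of each point (C = within 1σ̂, B = 1σ̂–2σ̂, A = 2σ̂–3σ̂, * = beyond 3σ̂; sign = side of CL): 1:-B, 2:-C, 3:-B, 4:+C, 5:+B, 6:+C, 7:+C, 8:-C, 9:-B, 10:+B, 11:+C, 12:+C, 13:-C, 14:-C, 15:-C
No rule fires across all 15 points.

none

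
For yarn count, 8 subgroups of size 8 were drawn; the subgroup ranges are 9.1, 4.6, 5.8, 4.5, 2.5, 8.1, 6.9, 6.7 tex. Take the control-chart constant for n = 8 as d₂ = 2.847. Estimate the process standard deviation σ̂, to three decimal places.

2.116

R̄ = (9.1 + 4.6 + 5.8 + 4.5 + 2.5 + 8.1 + 6.9 + 6.7) / 8 = 6.0250
σ̂ = R̄ / d₂ = 6.0250 / 2.847 = 2.1163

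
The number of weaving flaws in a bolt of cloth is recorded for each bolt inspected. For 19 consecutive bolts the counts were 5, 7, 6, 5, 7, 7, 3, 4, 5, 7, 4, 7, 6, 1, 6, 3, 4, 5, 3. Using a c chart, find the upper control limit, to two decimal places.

c̄ = (5 + 7 + 6 + 5 + 7 + 7 + 3 + 4 + 5 + 7 + 4 + 7 + 6 + 1 + 6 + 3 + 4 + 5 + 3) / 19 = 95 / 19 = 5.0000
UCL = c̄ + 3√c̄ = 5.0000 + 3 × √5.0000 = 5.0000 + 3 × 2.2361 = 11.7082

11.71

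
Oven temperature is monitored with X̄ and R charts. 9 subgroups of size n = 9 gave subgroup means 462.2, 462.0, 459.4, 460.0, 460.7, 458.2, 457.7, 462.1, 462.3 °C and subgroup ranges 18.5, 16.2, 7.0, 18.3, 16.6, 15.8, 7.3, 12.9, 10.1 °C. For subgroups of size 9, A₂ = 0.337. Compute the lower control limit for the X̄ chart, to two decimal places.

X̄̄ = (462.2 + 462.0 + 459.4 + 460.0 + 460.7 + 458.2 + 457.7 + 462.1 + 462.3) / 9 = 4144.6000 / 9 = 460.5111
R̄ = (18.5 + 16.2 + 7.0 + 18.3 + 16.6 + 15.8 + 7.3 + 12.9 + 10.1) / 9 = 122.7000 / 9 = 13.6333
LCL = X̄̄ − A₂·R̄ = 460.5111 − 0.337 × 13.6333 = 455.9167

455.92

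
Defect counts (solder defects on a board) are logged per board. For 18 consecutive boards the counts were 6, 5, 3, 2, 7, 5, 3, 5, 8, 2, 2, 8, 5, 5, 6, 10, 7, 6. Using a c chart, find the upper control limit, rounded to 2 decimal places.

c̄ = (6 + 5 + 3 + 2 + 7 + 5 + 3 + 5 + 8 + 2 + 2 + 8 + 5 + 5 + 6 + 10 + 7 + 6) / 18 = 95 / 18 = 5.2778
UCL = c̄ + 3√c̄ = 5.2778 + 3 × √5.2778 = 5.2778 + 3 × 2.2973 = 12.1698

12.17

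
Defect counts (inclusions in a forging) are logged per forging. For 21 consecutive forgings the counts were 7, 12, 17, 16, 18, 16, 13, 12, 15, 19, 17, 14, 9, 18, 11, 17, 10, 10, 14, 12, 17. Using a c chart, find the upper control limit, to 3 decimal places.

c̄ = (7 + 12 + 17 + 16 + 18 + 16 + 13 + 12 + 15 + 19 + 17 + 14 + 9 + 18 + 11 + 17 + 10 + 10 + 14 + 12 + 17) / 21 = 294 / 21 = 14.0000
UCL = c̄ + 3√c̄ = 14.0000 + 3 × √14.0000 = 14.0000 + 3 × 3.7417 = 25.2250

25.225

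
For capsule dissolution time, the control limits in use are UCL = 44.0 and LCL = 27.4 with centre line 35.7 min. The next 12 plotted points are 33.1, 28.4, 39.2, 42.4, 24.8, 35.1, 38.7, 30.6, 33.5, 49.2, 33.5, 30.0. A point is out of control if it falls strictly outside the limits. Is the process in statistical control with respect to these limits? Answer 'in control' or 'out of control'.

out of control

Compare each point to [27.4, 44.0]: sample 5 = 24.8 < LCL; sample 10 = 49.2 > UCL.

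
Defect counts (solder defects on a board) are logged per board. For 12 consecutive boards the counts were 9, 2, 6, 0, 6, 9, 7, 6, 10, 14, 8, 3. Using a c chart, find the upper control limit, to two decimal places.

14.41

c̄ = (9 + 2 + 6 + 0 + 6 + 9 + 7 + 6 + 10 + 14 + 8 + 3) / 12 = 80 / 12 = 6.6667
UCL = c̄ + 3√c̄ = 6.6667 + 3 × √6.6667 = 6.6667 + 3 × 2.5820 = 14.4126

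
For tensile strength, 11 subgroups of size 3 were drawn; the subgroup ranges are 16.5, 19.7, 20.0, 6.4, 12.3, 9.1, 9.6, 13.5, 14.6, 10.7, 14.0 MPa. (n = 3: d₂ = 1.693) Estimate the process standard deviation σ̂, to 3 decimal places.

R̄ = (16.5 + 19.7 + 20.0 + 6.4 + 12.3 + 9.1 + 9.6 + 13.5 + 14.6 + 10.7 + 14.0) / 11 = 13.3091
σ̂ = R̄ / d₂ = 13.3091 / 1.693 = 7.8612

7.861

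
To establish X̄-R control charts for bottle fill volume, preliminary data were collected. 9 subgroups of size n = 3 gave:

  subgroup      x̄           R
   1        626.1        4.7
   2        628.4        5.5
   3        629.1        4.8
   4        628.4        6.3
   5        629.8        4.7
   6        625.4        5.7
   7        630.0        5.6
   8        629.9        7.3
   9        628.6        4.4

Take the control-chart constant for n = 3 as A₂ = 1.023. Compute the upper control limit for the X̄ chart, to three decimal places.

633.981

X̄̄ = (626.1 + 628.4 + 629.1 + 628.4 + 629.8 + 625.4 + 630.0 + 629.9 + 628.6) / 9 = 5655.7000 / 9 = 628.4111
R̄ = (4.7 + 5.5 + 4.8 + 6.3 + 4.7 + 5.7 + 5.6 + 7.3 + 4.4) / 9 = 49.0000 / 9 = 5.4444
UCL = X̄̄ + A₂·R̄ = 628.4111 + 1.023 × 5.4444 = 633.9808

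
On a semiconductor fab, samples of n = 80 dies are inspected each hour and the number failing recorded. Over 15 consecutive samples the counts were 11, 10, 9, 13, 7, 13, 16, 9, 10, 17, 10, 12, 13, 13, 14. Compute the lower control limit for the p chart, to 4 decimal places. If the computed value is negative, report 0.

p̄ = Σdᵢ / (k·n) = 177 / (15 × 80) = 0.14750
LCL = p̄ − 3·√(p̄(1−p̄)/n) = 0.14750 − 3 × 0.03965 = 0.02856

0.0286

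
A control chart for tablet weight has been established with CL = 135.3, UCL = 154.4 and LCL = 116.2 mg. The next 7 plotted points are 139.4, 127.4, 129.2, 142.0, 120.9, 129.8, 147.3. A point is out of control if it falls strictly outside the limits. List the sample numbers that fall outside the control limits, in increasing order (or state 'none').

none

All 7 points lie within [116.2, 154.4].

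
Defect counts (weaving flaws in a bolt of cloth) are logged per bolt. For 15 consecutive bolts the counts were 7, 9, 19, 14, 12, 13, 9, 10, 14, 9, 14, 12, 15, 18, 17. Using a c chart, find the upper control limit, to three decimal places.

c̄ = (7 + 9 + 19 + 14 + 12 + 13 + 9 + 10 + 14 + 9 + 14 + 12 + 15 + 18 + 17) / 15 = 192 / 15 = 12.8000
UCL = c̄ + 3√c̄ = 12.8000 + 3 × √12.8000 = 12.8000 + 3 × 3.5777 = 23.5331

23.533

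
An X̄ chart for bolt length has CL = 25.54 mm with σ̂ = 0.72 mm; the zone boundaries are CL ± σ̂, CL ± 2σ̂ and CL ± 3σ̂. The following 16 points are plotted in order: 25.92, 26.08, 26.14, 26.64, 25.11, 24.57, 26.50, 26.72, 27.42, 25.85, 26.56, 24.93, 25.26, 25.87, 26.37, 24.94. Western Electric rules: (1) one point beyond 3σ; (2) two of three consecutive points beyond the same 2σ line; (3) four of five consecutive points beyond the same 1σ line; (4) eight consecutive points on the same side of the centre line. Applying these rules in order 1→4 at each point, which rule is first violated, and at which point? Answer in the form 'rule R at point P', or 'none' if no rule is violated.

rule 3 at point 11

Zone of each point (C = within 1σ̂, B = 1σ̂–2σ̂, A = 2σ̂–3σ̂, * = beyond 3σ̂; sign = side of CL): 1:+C, 2:+C, 3:+C, 4:+B, 5:-C, 6:-B, 7:+B, 8:+B, 9:+A, 10:+C, 11:+B, 12:-C, 13:-C, 14:+C, 15:+B, 16:-C
Rule 3 (four of five consecutive points beyond the same 1σ limit) is satisfied at point 11.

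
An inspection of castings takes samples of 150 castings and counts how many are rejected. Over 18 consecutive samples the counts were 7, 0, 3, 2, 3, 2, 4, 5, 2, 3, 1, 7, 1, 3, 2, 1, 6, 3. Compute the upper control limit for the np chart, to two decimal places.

8.25

p̄ = Σdᵢ / (k·n) = 55 / (18 × 150) = 0.02037
UCL = np̄ + 3·√(np̄(1−p̄)) = 3.0556 + 3 × √(3.0556×0.97963) = 3.0556 + 3 × 1.7301 = 8.2459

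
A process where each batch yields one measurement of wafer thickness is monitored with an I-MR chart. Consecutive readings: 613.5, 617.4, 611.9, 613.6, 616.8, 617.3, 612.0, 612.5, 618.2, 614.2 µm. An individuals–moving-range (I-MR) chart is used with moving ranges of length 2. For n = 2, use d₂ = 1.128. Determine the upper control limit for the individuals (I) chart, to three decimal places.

623.694

X̄ = (613.5 + 617.4 + 611.9 + 613.6 + 616.8 + 617.3 + 612.0 + 612.5 + 618.2 + 614.2) / 10 = 614.7400
Moving ranges: 3.9, 5.5, 1.7, 3.2, 0.5, 5.3, 0.5, 5.7, 4.0; M̄R̄ = 30.3000 / 9 = 3.3667
UCL = X̄ + 3·M̄R̄/d₂ = 614.7400 + 3 × 3.3667 / 1.128 = 623.6939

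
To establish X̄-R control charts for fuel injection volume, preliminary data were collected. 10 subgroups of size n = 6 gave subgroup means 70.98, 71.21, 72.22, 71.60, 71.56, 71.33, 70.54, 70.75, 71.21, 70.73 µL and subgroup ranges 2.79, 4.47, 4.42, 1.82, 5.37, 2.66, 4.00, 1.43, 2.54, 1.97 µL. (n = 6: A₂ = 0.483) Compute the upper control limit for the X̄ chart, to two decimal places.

72.73

X̄̄ = (70.98 + 71.21 + 72.22 + 71.60 + 71.56 + 71.33 + 70.54 + 70.75 + 71.21 + 70.73) / 10 = 712.1300 / 10 = 71.2130
R̄ = (2.79 + 4.47 + 4.42 + 1.82 + 5.37 + 2.66 + 4.00 + 1.43 + 2.54 + 1.97) / 10 = 31.4700 / 10 = 3.1470
UCL = X̄̄ + A₂·R̄ = 71.2130 + 0.483 × 3.1470 = 72.7330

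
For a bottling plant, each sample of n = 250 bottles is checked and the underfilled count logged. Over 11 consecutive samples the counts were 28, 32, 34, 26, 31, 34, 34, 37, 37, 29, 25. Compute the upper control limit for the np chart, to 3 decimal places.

47.296

p̄ = Σdᵢ / (k·n) = 347 / (11 × 250) = 0.12618
UCL = np̄ + 3·√(np̄(1−p̄)) = 31.5455 + 3 × √(31.5455×0.87382) = 31.5455 + 3 × 5.2502 = 47.2962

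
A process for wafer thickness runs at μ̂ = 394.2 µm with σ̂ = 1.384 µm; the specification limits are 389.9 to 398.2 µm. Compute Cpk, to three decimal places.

Cpu = (USL − μ̂) / (3σ̂) = (398.2 − 394.2) / (3 × 1.384) = 0.9634; Cpl = (μ̂ − LSL) / (3σ̂) = (394.2 − 389.9) / (3 × 1.384) = 1.0356; Cpk = min(Cpu, Cpl) = 0.9634

0.963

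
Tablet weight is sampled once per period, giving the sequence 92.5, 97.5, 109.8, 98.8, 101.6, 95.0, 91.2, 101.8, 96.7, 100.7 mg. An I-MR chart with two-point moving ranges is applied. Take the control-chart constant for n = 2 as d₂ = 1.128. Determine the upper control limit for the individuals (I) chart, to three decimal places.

116.645

X̄ = (92.5 + 97.5 + 109.8 + 98.8 + 101.6 + 95.0 + 91.2 + 101.8 + 96.7 + 100.7) / 10 = 98.5600
Moving ranges: 5.0, 12.3, 11.0, 2.8, 6.6, 3.8, 10.6, 5.1, 4.0; M̄R̄ = 61.2000 / 9 = 6.8000
UCL = X̄ + 3·M̄R̄/d₂ = 98.5600 + 3 × 6.8000 / 1.128 = 116.6451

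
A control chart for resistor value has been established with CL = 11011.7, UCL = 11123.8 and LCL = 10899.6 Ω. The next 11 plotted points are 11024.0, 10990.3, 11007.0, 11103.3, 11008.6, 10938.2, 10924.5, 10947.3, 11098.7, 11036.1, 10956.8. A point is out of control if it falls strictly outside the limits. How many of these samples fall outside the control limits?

All 11 points lie within [10899.6, 11123.8].

0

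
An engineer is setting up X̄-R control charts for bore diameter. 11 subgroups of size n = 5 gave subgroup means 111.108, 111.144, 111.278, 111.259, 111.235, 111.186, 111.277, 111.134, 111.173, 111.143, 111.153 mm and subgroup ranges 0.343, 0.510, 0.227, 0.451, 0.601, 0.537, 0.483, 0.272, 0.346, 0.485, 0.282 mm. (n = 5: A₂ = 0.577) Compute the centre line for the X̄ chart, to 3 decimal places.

X̄̄ = (111.108 + 111.144 + 111.278 + 111.259 + 111.235 + 111.186 + 111.277 + 111.134 + 111.173 + 111.143 + 111.153) / 11 = 1223.0900 / 11 = 111.1900
CL = X̄̄ = 111.1900

111.190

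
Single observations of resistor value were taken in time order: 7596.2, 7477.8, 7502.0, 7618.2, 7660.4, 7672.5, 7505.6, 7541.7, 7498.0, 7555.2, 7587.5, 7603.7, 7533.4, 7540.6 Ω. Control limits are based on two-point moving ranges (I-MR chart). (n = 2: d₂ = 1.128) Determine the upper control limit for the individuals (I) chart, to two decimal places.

7715.78

X̄ = (7596.2 + 7477.8 + 7502.0 + 7618.2 + 7660.4 + 7672.5 + 7505.6 + 7541.7 + 7498.0 + 7555.2 + 7587.5 + 7603.7 + 7533.4 + 7540.6) / 14 = 7563.7714
Moving ranges: 118.4, 24.2, 116.2, 42.2, 12.1, 166.9, 36.1, 43.7, 57.2, 32.3, 16.2, 70.3, 7.2; M̄R̄ = 743.0000 / 13 = 57.1538
UCL = X̄ + 3·M̄R̄/d₂ = 7563.7714 + 3 × 57.1538 / 1.128 = 7715.7763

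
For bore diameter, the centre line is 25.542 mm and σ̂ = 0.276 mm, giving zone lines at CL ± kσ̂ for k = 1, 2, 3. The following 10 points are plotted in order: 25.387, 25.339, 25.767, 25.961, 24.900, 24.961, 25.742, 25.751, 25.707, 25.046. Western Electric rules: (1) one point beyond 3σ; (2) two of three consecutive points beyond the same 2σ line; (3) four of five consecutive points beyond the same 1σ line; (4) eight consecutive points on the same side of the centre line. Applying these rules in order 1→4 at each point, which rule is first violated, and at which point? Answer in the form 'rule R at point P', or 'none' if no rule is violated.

Zone of each point (C = within 1σ̂, B = 1σ̂–2σ̂, A = 2σ̂–3σ̂, * = beyond 3σ̂; sign = side of CL): 1:-C, 2:-C, 3:+C, 4:+B, 5:-A, 6:-A, 7:+C, 8:+C, 9:+C, 10:-B
Rule 2 (two of three consecutive points beyond the same 2σ limit) is satisfied at point 6.

rule 2 at point 6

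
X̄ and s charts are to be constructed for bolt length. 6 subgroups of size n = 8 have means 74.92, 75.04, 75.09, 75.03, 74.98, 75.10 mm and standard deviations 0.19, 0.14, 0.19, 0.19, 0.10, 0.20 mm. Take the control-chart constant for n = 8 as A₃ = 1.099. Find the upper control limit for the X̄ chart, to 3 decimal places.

75.212

X̄̄ = (74.92 + 75.04 + 75.09 + 75.03 + 74.98 + 75.10) / 6 = 75.0267
s̄ = (0.19 + 0.14 + 0.19 + 0.19 + 0.10 + 0.20) / 6 = 0.1683
UCL = X̄̄ + A₃·s̄ = 75.0267 + 1.099 × 0.1683 = 75.2117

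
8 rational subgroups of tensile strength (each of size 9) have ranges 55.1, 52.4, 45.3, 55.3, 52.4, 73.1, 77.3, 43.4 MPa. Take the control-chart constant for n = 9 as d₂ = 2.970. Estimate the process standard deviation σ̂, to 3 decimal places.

R̄ = (55.1 + 52.4 + 45.3 + 55.3 + 52.4 + 73.1 + 77.3 + 43.4) / 8 = 56.7875
σ̂ = R̄ / d₂ = 56.7875 / 2.970 = 19.1204

19.120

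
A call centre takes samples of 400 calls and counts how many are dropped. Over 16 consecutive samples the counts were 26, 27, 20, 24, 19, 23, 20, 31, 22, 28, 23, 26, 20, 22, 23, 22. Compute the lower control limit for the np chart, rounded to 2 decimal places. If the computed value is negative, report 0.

9.39

p̄ = Σdᵢ / (k·n) = 376 / (16 × 400) = 0.05875
LCL = np̄ − 3·√(np̄(1−p̄)) = 23.5000 − 3 × 4.7031 = 9.3906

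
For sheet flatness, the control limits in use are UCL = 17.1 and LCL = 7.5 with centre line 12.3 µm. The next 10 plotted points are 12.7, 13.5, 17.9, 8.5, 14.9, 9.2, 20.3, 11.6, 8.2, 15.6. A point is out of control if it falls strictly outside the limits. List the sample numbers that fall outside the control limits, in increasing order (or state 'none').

Compare each point to [7.5, 17.1]: sample 3 = 17.9 > UCL; sample 7 = 20.3 > UCL.

3, 7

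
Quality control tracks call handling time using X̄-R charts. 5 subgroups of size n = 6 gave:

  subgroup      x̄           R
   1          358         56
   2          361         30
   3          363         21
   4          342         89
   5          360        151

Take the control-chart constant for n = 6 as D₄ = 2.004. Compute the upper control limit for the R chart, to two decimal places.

R̄ = (56 + 30 + 21 + 89 + 151) / 5 = 347.0000 / 5 = 69.4000
UCL_R = D₄·R̄ = 2.004 × 69.4000 = 139.0776

139.08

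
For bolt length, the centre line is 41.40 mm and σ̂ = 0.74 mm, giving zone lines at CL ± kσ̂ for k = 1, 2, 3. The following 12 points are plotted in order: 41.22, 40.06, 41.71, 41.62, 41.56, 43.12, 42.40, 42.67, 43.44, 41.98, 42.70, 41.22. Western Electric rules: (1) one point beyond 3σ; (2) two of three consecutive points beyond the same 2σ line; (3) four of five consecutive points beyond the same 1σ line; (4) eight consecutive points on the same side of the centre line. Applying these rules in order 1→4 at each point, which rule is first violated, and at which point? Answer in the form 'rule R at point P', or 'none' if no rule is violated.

Zone of each point (C = within 1σ̂, B = 1σ̂–2σ̂, A = 2σ̂–3σ̂, * = beyond 3σ̂; sign = side of CL): 1:-C, 2:-B, 3:+C, 4:+C, 5:+C, 6:+A, 7:+B, 8:+B, 9:+A, 10:+C, 11:+B, 12:-C
Rule 3 (four of five consecutive points beyond the same 1σ limit) is satisfied at point 9.

rule 3 at point 9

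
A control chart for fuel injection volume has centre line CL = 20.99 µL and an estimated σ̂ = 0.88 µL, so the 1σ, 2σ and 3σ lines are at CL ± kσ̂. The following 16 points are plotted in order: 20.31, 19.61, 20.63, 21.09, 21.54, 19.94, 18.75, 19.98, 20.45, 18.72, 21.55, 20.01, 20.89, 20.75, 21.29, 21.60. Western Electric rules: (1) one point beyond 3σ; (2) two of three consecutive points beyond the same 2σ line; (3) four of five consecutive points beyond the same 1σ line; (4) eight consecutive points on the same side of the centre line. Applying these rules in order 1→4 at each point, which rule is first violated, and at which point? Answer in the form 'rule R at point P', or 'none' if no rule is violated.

Zone of each point (C = within 1σ̂, B = 1σ̂–2σ̂, A = 2σ̂–3σ̂, * = beyond 3σ̂; sign = side of CL): 1:-C, 2:-B, 3:-C, 4:+C, 5:+C, 6:-B, 7:-A, 8:-B, 9:-C, 10:-A, 11:+C, 12:-B, 13:-C, 14:-C, 15:+C, 16:+C
Rule 3 (four of five consecutive points beyond the same 1σ limit) is satisfied at point 10.

rule 3 at point 10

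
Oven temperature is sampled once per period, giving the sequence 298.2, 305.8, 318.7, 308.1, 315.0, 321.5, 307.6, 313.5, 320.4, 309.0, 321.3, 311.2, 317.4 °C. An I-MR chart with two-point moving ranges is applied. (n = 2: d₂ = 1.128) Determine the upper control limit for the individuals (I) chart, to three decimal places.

337.545

X̄ = (298.2 + 305.8 + 318.7 + 308.1 + 315.0 + 321.5 + 307.6 + 313.5 + 320.4 + 309.0 + 321.3 + 311.2 + 317.4) / 13 = 312.9000
Moving ranges: 7.6, 12.9, 10.6, 6.9, 6.5, 13.9, 5.9, 6.9, 11.4, 12.3, 10.1, 6.2; M̄R̄ = 111.2000 / 12 = 9.2667
UCL = X̄ + 3·M̄R̄/d₂ = 312.9000 + 3 × 9.2667 / 1.128 = 337.5454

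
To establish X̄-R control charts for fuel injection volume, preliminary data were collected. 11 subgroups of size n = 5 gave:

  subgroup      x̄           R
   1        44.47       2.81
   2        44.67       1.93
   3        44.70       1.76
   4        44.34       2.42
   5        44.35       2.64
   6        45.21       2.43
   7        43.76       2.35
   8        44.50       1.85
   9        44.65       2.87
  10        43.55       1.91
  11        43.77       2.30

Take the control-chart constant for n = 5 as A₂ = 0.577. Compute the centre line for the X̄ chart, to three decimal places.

X̄̄ = (44.47 + 44.67 + 44.70 + 44.34 + 44.35 + 45.21 + 43.76 + 44.50 + 44.65 + 43.55 + 43.77) / 11 = 487.9700 / 11 = 44.3609
CL = X̄̄ = 44.3609

44.361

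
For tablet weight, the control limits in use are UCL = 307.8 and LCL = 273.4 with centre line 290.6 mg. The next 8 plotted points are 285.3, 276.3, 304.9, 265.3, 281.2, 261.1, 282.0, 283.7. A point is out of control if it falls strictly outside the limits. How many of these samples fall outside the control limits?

2

Compare each point to [273.4, 307.8]: sample 4 = 265.3 < LCL; sample 6 = 261.1 < LCL.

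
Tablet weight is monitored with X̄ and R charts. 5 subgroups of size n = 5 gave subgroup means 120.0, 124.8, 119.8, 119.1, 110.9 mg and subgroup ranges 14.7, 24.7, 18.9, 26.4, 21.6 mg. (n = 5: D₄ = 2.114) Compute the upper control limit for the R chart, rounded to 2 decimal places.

44.94

R̄ = (14.7 + 24.7 + 18.9 + 26.4 + 21.6) / 5 = 106.3000 / 5 = 21.2600
UCL_R = D₄·R̄ = 2.114 × 21.2600 = 44.9436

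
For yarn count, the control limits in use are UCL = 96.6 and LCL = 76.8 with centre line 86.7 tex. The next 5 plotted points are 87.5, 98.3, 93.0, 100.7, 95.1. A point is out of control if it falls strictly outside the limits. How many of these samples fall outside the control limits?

2

Compare each point to [76.8, 96.6]: sample 2 = 98.3 > UCL; sample 4 = 100.7 > UCL.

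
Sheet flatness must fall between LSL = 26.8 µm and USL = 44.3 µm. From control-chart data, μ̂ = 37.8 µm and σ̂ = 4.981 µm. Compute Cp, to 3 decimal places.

0.586

Cp = (USL − LSL) / (6σ̂) = (44.3 − 26.8) / (6 × 4.981) = 17.5000 / 29.8860 = 0.5856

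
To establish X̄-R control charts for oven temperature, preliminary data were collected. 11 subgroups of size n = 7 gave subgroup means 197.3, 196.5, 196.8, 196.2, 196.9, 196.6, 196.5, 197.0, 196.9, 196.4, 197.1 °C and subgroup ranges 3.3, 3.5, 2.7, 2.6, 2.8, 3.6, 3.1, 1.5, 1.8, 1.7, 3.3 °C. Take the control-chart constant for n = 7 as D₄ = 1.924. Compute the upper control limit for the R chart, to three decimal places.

5.230

R̄ = (3.3 + 3.5 + 2.7 + 2.6 + 2.8 + 3.6 + 3.1 + 1.5 + 1.8 + 1.7 + 3.3) / 11 = 29.9000 / 11 = 2.7182
UCL_R = D₄·R̄ = 1.924 × 2.7182 = 5.2298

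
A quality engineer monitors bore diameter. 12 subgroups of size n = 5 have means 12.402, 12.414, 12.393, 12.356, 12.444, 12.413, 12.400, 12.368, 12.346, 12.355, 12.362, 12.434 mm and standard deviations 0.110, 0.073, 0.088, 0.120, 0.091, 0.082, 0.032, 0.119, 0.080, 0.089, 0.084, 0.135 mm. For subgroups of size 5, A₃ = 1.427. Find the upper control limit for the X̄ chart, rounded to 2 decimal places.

X̄̄ = (12.402 + 12.414 + 12.393 + 12.356 + 12.444 + 12.413 + 12.400 + 12.368 + 12.346 + 12.355 + 12.362 + 12.434) / 12 = 12.3906
s̄ = (0.110 + 0.073 + 0.088 + 0.120 + 0.091 + 0.082 + 0.032 + 0.119 + 0.080 + 0.089 + 0.084 + 0.135) / 12 = 0.0919
UCL = X̄̄ + A₃·s̄ = 12.3906 + 1.427 × 0.0919 = 12.5217

12.52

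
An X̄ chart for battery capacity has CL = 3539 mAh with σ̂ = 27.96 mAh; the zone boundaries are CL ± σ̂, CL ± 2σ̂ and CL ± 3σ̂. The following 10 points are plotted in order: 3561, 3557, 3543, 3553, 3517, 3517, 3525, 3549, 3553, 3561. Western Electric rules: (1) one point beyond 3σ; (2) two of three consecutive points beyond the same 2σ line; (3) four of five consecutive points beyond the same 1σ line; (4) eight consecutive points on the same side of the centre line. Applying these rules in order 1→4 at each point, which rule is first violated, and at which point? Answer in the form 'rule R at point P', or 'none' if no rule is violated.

none

Zone of each point (C = within 1σ̂, B = 1σ̂–2σ̂, A = 2σ̂–3σ̂, * = beyond 3σ̂; sign = side of CL): 1:+C, 2:+C, 3:+C, 4:+C, 5:-C, 6:-C, 7:-C, 8:+C, 9:+C, 10:+C
No rule fires across all 10 points.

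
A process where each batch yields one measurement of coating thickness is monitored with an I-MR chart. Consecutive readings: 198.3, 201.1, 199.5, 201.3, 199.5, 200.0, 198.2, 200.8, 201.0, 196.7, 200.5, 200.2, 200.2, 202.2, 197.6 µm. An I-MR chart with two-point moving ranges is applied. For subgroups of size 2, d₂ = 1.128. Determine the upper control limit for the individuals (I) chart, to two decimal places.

X̄ = (198.3 + 201.1 + 199.5 + 201.3 + 199.5 + 200.0 + 198.2 + 200.8 + 201.0 + 196.7 + 200.5 + 200.2 + 200.2 + 202.2 + 197.6) / 15 = 199.8067
Moving ranges: 2.8, 1.6, 1.8, 1.8, 0.5, 1.8, 2.6, 0.2, 4.3, 3.8, 0.3, 0.0, 2.0, 4.6; M̄R̄ = 28.1000 / 14 = 2.0071
UCL = X̄ + 3·M̄R̄/d₂ = 199.8067 + 3 × 2.0071 / 1.128 = 205.1448

205.14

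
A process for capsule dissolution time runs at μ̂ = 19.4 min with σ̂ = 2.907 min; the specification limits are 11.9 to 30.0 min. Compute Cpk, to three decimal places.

0.860

Cpu = (USL − μ̂) / (3σ̂) = (30.0 − 19.4) / (3 × 2.907) = 1.2155; Cpl = (μ̂ − LSL) / (3σ̂) = (19.4 − 11.9) / (3 × 2.907) = 0.8600; Cpk = min(Cpu, Cpl) = 0.8600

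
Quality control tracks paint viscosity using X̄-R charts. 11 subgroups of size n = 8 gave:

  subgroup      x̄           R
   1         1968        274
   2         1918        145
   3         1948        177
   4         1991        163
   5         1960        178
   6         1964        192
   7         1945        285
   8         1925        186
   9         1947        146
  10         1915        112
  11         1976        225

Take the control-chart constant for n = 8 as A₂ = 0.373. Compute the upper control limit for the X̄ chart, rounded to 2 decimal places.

X̄̄ = (1968 + 1918 + 1948 + 1991 + 1960 + 1964 + 1945 + 1925 + 1947 + 1915 + 1976) / 11 = 21457.0000 / 11 = 1950.6364
R̄ = (274 + 145 + 177 + 163 + 178 + 192 + 285 + 186 + 146 + 112 + 225) / 11 = 2083.0000 / 11 = 189.3636
UCL = X̄̄ + A₂·R̄ = 1950.6364 + 0.373 × 189.3636 = 2021.2690

2021.27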